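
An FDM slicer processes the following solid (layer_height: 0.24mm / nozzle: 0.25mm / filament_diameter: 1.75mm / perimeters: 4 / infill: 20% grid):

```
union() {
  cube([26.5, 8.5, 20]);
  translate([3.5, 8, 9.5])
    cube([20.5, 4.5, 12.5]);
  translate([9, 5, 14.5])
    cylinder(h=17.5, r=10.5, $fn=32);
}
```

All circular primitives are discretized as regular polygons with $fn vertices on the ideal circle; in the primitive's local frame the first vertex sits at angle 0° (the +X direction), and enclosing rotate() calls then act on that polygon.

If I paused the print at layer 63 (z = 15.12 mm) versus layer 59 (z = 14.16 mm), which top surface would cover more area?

Layer 63 (z = 15.12): the cube (footprint 26.5×8.5) is included at this height (area 225.25 mm²); the cube at (3.5, 8) (footprint 20.5×4.5) is included at this height (area 92.25 mm²); the r=10.5 cylinder at (9, 5) gives a regular 32-gon of circumradius 10.5 (constant along its height) (area = (32/2)·10.500²·sin(360°/32) = 344.14 mm²); Taking the union: the regions partially overlap — summed areas 661.64 mm² minus the doubly-counted overlap 230.15 mm² gives 431.49 mm² — area = 431.49 mm². So its area = 431.49 mm². Layer 59 (z = 14.16): the 26.5×8.5 cube contributes its full rectangle (area 225.25 mm²); the cube at (3.5, 8) (footprint 20.5×4.5) is included at this height (area 92.25 mm²); the cylinder at (9, 5) does not reach this height (z outside [14.5, 32]); Taking the union: the regions partially overlap — summed areas 317.50 mm² minus the doubly-counted overlap 10.25 mm² gives 307.25 mm² — area = 307.25 mm². So its area = 307.25 mm². Layer 63 is larger (431.49 vs 307.25 mm²).

layer 63 (z = 15.12 mm)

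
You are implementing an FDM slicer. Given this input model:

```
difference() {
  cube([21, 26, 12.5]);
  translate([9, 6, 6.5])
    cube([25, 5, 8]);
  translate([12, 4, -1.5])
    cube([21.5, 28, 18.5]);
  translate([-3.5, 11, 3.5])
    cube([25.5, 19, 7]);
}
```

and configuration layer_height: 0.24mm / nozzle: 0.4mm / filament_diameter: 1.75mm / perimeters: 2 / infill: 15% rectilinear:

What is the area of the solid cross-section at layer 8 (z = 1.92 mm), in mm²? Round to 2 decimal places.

348.00 mm²

At z = 1.92 mm: the cube (footprint 21×26) is included at this height (area 546.00 mm²); the cube at (9, 6) does not reach this height (z outside [6.5, 14.5]); the cube at (12, 4) (footprint 21.5×28) is included at this height (area 602.00 mm²); the cube at (-3.5, 11) does not reach this height (z outside [3.5, 10.5]); After the difference (first − rest): starting from the 21×26 cube (546.00 mm²), the 21.5×28 cube at (12, 4) partially overlaps it — only the 198.00 mm² overlap (of its 602.00 mm²) is removed, clipping the outline — area = 348.00 mm². Overall, the cross-section is a single solid region. Net area = 348.00 mm².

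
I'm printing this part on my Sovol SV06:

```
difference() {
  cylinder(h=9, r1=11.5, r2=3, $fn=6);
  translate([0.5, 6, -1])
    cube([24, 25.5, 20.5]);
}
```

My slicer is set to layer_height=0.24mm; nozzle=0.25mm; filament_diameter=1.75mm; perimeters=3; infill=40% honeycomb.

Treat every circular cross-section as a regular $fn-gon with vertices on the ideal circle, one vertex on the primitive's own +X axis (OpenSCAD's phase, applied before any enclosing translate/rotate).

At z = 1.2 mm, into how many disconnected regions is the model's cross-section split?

At z = 1.2 mm: the cone (r1=11.5→r2=3) has section circumradius 10.367 here — a regular 6-gon; the cube at (0.5, 6) is present — its section is the full 24×25.5 rectangle; After the difference (first − rest): starting from the cone, the 24×25.5 cube at (0.5, 6) partially overlaps it — only the 16.51 mm² overlap (of its 612.00 mm²) is removed, clipping the outline — 1 connected region. The result has 1 disconnected region.

1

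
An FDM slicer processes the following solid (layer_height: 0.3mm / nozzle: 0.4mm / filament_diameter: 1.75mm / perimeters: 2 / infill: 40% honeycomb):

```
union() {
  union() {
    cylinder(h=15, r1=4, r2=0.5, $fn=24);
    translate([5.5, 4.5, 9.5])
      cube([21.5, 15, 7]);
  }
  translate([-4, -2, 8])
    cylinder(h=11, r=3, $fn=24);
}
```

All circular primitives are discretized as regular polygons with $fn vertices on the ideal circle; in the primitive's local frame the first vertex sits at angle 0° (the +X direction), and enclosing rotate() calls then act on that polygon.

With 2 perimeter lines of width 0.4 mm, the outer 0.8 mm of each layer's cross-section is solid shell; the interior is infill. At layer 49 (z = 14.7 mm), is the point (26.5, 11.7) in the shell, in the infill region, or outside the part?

At z = 14.7 mm: the cone: at t=0.980 of its height the radius interpolates to r₁+(r₂−r₁)t = 0.570, giving a regular 24-gon of that circumradius; the cube at (5.5, 4.5) (footprint 21.5×15) is included at this height; Combining (union): the 2 present regions are separate (no shared area or edge), so areas and boundary lengths simply add and each stays a separate island — 2 connected regions; the r=3 cylinder at (-4, -2) contributes a regular 24-gon of circumradius 3; Taking the union: the 2 present regions are separate (no shared area or edge), so areas and boundary lengths simply add and each stays a separate island — 3 connected regions. Overall, the cross-section has 3 separate islands. The nearest boundary edge runs (27.00, 19.50)→(27.00, 4.50); distance from the point to it = 0.50 mm. (Shell/infill is judged within the island containing the point — the largest one.) The point is inside the cross-section, 0.50 mm from the nearest boundary — within the 0.8 mm shell band (2 × 0.4).

shell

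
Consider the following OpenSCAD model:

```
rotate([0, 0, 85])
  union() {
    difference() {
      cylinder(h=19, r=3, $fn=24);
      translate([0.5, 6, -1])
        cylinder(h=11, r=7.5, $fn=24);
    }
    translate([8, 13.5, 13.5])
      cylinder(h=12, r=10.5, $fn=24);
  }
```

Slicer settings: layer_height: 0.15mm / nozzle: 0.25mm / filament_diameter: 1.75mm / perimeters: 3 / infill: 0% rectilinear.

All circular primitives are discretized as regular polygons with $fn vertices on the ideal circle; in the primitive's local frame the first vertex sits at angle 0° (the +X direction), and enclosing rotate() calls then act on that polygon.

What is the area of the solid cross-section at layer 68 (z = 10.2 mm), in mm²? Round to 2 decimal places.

At z = 10.2 mm: the cylinder: section is a regular 24-gon, circumradius r=3 (area = (24/2)·3.000²·sin(360°/24) = 27.95 mm²); the cylinder at (0.5, 6) does not reach this height (z outside [-1, 10]); Taking the first minus the rest: none of the subtracted shapes is present at this height, so the r=3 cylinder is unchanged — area = 27.95 mm²; the cylinder at (8, 13.5) does not reach this height (z outside [13.5, 25.5]); Merging all regions: only that combined region is present, so the union is just that shape — area = 27.95 mm²; (rotated 85° about Z; rotation is an isometry so areas/perimeters/island counts are preserved). Overall, the cross-section is a single solid region. Net area = 27.95 mm².

27.95 mm²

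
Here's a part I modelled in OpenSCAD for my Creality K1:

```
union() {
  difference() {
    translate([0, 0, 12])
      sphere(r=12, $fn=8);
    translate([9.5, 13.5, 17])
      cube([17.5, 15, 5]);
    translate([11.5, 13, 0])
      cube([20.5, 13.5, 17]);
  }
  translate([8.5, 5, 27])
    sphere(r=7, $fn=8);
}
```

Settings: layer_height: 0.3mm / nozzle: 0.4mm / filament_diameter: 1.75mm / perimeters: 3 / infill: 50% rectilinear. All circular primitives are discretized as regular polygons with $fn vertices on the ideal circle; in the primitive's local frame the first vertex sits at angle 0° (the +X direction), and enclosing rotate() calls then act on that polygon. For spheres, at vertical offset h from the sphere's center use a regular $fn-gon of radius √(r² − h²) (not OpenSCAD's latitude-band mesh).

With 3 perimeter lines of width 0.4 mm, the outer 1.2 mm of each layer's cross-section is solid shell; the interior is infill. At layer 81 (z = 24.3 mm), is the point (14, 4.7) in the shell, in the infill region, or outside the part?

shell

At z = 24.3 mm: the sphere is not intersected at this z (|z−center|=12.300 > r=12); the cube at (9.5, 13.5) does not reach this height (z outside [17, 22]); the cube at (11.5, 13) is not intersected at this z (z outside [0, 17]); Subtracting the remaining from the first: the first operand is absent here, so nothing remains; the sphere at (8.5, 5): section is a regular 8-gon, circumradius = √(r²−h²) = √(7²−2.7²) = 6.458; Combining (union): only the r=7 sphere at (8.5, 5) is present, so the union is just that shape — 1 connected region. Overall, the cross-section is a single solid region. The nearest boundary edge runs (13.07, 0.43)→(14.96, 5.00); distance from the point to it = 0.77 mm. The point is inside the cross-section, 0.77 mm from the nearest boundary — within the 1.2 mm shell band (3 × 0.4).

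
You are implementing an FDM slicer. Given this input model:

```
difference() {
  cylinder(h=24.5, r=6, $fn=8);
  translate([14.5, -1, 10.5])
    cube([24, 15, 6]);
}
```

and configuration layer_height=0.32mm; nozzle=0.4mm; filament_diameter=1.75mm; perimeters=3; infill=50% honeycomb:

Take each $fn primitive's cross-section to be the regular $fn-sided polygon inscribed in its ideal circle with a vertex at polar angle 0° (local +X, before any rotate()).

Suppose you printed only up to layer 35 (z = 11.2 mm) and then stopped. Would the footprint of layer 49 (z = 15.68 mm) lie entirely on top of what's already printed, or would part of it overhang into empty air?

Compare the two slices. At z = 11.2: the cylinder: section is a regular 8-gon, circumradius r=6 (area = (8/2)·6.000²·sin(360°/8) = 101.82 mm²); the cube at (14.5, -1) (footprint 24×15) is included at this height (area 360.00 mm²); Subtracting the remaining from the first: starting from the r=6 cylinder (101.82 mm²), the 24×15 cube at (14.5, -1) misses the remaining region (no effect) — area = 101.82 mm². At z = 15.68: the cylinder: section is a regular 8-gon, circumradius r=6 (area = (8/2)·6.000²·sin(360°/8) = 101.82 mm²); the 24×15 cube at (14.5, -1) contributes its full rectangle (area 360.00 mm²); Subtracting the remaining from the first: starting from the r=6 cylinder (101.82 mm²), the 24×15 cube at (14.5, -1) misses the remaining region (no effect) — area = 101.82 mm². Checking containment: the cross-section at z = 15.68 is a subset of the cross-section at z = 11.2.

entirely on top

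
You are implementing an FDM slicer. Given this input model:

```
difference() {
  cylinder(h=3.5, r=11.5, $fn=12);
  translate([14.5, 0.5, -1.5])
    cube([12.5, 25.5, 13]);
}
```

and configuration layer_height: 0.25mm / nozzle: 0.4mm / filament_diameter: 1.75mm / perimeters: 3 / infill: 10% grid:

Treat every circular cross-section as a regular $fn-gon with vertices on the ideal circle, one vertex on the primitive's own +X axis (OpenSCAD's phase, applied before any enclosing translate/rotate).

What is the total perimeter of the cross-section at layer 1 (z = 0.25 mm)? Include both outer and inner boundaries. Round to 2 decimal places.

At z = 0.25 mm: the r=11.5 cylinder gives a regular 12-gon of circumradius 11.5 (constant along its height) (perimeter = 2·12·11.500·sin(180°/12) = 71.43 mm); the cube at (14.5, 0.5) (footprint 12.5×25.5) is included at this height (perimeter 76.00 mm); After the difference (first − rest): starting from the r=11.5 cylinder, the 12.5×25.5 cube at (14.5, 0.5) misses the remaining region (no effect) — boundary = 71.43 mm. Overall, the cross-section is a single solid region. Total boundary length (outer) = 71.43 mm.

71.43 mm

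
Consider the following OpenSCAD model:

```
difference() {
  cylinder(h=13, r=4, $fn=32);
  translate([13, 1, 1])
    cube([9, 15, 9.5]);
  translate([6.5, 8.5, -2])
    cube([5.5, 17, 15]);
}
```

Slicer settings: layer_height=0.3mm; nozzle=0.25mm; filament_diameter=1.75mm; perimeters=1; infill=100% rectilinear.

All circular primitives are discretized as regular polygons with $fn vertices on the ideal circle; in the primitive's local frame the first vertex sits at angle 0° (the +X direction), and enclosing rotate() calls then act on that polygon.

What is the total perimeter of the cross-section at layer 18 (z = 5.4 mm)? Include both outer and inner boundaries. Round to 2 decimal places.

At z = 5.4 mm: the r=4 cylinder gives a regular 32-gon of circumradius 4 (constant along its height) (perimeter = 2·32·4.000·sin(180°/32) = 25.09 mm); the cube at (13, 1) is present — its section is the full 9×15 rectangle (perimeter 48.00 mm); the cube at (6.5, 8.5) (footprint 5.5×17) is included at this height (perimeter 45.00 mm); Subtracting the remaining from the first: starting from the r=4 cylinder, the 9×15 cube at (13, 1) misses the remaining region (no effect); the 5.5×17 cube at (6.5, 8.5) misses the remaining region (no effect) — boundary = 25.09 mm. Overall, the cross-section is a single solid region. Total boundary length (outer) = 25.09 mm.

25.09 mm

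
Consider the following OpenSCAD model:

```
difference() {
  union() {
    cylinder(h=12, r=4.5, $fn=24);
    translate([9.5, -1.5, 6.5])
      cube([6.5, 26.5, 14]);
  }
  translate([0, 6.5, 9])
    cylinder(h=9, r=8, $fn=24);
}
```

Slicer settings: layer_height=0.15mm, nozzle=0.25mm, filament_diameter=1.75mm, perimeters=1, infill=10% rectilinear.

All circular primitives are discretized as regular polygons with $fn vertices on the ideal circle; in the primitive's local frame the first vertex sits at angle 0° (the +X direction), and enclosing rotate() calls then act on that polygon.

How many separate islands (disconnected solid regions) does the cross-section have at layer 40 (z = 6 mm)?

At z = 6 mm: the r=4.5 cylinder contributes a regular 24-gon of circumradius 4.5; the cube at (9.5, -1.5) does not reach this height (z outside [6.5, 20.5]); Merging all regions: only the r=4.5 cylinder is present, so the union is just that shape — 1 connected region; the cylinder at (0, 6.5) does not reach this height (z outside [9, 18]); Subtracting the remaining from the first: none of the subtracted shapes is present at this height, so that combined region is unchanged — 1 connected region. Overall, the cross-section is a single solid region. Island count = 1.

1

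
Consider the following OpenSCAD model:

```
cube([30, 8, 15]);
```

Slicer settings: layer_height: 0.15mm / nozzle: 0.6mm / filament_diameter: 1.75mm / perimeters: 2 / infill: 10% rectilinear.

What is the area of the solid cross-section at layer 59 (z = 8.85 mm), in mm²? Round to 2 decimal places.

240.00 mm²

At z = 8.85 mm: the cube (footprint 30×8) is included at this height (area 240.00 mm²). Overall, the cross-section is a single solid region. Net area = 240.00 mm².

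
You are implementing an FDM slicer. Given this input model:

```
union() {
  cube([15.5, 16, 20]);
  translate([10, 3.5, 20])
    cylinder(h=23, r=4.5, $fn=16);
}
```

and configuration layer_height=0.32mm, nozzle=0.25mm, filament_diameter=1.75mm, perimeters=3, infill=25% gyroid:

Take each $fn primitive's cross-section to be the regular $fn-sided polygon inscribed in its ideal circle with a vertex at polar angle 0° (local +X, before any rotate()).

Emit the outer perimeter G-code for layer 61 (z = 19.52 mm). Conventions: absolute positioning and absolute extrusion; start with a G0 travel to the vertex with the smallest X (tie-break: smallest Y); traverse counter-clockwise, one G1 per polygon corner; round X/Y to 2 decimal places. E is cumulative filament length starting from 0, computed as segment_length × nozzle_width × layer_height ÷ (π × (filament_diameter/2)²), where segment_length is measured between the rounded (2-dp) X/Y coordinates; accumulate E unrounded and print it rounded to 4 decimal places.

At z = 19.52 mm: the 15.5×16 cube contributes its full rectangle; the cylinder at (10, 3.5) is absent (z outside [20, 43]); Taking the union: only the 15.5×16 cube is present, so the union is just that shape — 1 connected region. The outline is a single polygon with 4 vertices. Extrusion per mm of travel: 0.25 × 0.32 / (π × 0.875²) = 0.033260. Accumulating E over each segment gives final E = 2.0954.

G0 X0.00 Y0.00 Z19.52
G1 X15.50 Y0.00 E0.5155
G1 X15.50 Y16.00 E1.0477
G1 X0.00 Y16.00 E1.5632
G1 X0.00 Y0.00 E2.0954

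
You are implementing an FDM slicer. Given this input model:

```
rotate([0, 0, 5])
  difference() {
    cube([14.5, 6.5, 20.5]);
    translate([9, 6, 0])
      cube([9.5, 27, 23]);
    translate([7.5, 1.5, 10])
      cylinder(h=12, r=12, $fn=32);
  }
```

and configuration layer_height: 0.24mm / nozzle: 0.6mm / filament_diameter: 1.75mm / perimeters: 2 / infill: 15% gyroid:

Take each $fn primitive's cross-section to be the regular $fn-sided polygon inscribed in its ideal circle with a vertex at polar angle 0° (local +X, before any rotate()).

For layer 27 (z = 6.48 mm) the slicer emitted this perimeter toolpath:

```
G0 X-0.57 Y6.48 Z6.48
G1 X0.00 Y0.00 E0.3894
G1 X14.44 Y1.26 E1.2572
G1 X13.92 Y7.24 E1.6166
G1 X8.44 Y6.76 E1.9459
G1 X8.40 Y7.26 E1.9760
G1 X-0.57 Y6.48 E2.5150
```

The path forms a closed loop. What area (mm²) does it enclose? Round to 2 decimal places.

Apply the shoelace formula to the sequence of (X, Y) vertices; enclosed area = 91.53 mm².

91.53 mm²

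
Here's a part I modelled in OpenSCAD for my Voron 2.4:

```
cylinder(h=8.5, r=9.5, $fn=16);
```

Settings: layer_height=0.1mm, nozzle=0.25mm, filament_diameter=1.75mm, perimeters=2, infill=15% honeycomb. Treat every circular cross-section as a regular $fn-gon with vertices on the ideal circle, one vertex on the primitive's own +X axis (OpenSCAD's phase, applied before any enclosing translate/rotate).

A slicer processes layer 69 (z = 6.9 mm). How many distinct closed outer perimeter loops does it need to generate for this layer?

At z = 6.9 mm: the r=9.5 cylinder gives a regular 16-gon of circumradius 9.5 (constant along its height). The result has 1 disconnected region.

1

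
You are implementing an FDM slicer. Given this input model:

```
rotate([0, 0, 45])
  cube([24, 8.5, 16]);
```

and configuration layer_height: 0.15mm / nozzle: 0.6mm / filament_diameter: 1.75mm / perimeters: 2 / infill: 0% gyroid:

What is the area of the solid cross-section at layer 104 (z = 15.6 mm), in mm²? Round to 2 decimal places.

204.00 mm²

At z = 15.6 mm: the cube is present — its section is the full 24×8.5 rectangle (area 204.00 mm²); (rotated 45° about Z; rotation is an isometry so areas/perimeters/island counts are preserved). Overall, the cross-section is a single solid region. Net area = 204.00 mm².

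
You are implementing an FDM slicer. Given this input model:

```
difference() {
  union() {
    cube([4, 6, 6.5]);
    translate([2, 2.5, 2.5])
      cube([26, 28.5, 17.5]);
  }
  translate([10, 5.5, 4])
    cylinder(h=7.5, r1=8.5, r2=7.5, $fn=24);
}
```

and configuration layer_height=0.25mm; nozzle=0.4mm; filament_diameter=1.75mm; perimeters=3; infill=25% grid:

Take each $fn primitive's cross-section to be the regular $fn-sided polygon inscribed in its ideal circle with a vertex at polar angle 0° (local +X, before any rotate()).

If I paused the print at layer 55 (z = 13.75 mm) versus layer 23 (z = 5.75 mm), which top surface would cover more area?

layer 55 (z = 13.75 mm)

Layer 55 (z = 13.75): the cube does not reach this height (z outside [0, 6.5]); the cube at (2, 2.5) (footprint 26×28.5) is included at this height (area 741.00 mm²); Taking the union: only the 26×28.5 cube at (2, 2.5) is present, so the union is just that shape — area = 741.00 mm²; the cone at (10, 5.5) is absent (z outside [4, 11.5]); Taking the first minus the rest: none of the subtracted shapes is present at this height, so the result so far is unchanged — area = 741.00 mm². So its area = 741.00 mm². Layer 23 (z = 5.75): the cube is present — its section is the full 4×6 rectangle (area 24.00 mm²); the cube at (2, 2.5) (footprint 26×28.5) is included at this height (area 741.00 mm²); Merging all regions: the regions partially overlap — summed areas 765.00 mm² minus the doubly-counted overlap 7.00 mm² gives 758.00 mm² — area = 758.00 mm²; the cone at (10, 5.5): at t=0.233 of its height the radius interpolates to r₁+(r₂−r₁)t = 8.267, giving a regular 24-gon of that circumradius (area = (24/2)·8.267²·sin(360°/24) = 212.25 mm²); Taking the first minus the rest: starting from that combined region (758.00 mm²), the cone at (10, 5.5) partially overlaps it — only the 156.62 mm² overlap (of its 212.25 mm²) is removed, clipping the outline — area = 601.38 mm². So its area = 601.38 mm². Layer 55 is larger (741.00 vs 601.38 mm²).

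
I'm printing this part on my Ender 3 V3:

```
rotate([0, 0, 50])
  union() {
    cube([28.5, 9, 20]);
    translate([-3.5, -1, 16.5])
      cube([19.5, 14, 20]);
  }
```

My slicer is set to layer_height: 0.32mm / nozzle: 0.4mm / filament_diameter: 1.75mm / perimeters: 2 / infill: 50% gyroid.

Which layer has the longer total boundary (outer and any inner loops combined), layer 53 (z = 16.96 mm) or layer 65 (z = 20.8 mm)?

layer 53 (z = 16.96 mm)

Layer 53 (z = 16.96): the cube (footprint 28.5×9) is included at this height (perimeter 75.00 mm); the cube at (-3.5, -1) (footprint 19.5×14) is included at this height (perimeter 67.00 mm); Taking the union: the regions partially overlap (shared area 144.00 mm²), so the edge portions inside another operand are dropped and the merged outline is re-measured after clipping — boundary = 92.00 mm; (rotated 50° about Z; rotation is an isometry so areas/perimeters/island counts are preserved). So its perimeter = 92.00 mm. Layer 65 (z = 20.8): the cube is absent (z outside [0, 20]); the cube at (-3.5, -1) is present — its section is the full 19.5×14 rectangle (perimeter 67.00 mm); Merging all regions: only the 19.5×14 cube at (-3.5, -1) is present, so the union is just that shape — boundary = 67.00 mm; (whole slice rotated 50° about Z — lengths, areas and connectivity unchanged). So its perimeter = 67.00 mm. Layer 53 is larger (92.00 vs 67.00 mm).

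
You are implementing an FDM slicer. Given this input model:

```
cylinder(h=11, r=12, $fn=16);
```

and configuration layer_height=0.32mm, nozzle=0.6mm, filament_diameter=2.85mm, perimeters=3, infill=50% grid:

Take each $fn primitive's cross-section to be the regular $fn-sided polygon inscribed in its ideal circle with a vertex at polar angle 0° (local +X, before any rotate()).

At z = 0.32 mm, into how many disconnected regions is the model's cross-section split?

1

At z = 0.32 mm: the r=12 cylinder contributes a regular 16-gon of circumradius 12. The result has 1 disconnected region.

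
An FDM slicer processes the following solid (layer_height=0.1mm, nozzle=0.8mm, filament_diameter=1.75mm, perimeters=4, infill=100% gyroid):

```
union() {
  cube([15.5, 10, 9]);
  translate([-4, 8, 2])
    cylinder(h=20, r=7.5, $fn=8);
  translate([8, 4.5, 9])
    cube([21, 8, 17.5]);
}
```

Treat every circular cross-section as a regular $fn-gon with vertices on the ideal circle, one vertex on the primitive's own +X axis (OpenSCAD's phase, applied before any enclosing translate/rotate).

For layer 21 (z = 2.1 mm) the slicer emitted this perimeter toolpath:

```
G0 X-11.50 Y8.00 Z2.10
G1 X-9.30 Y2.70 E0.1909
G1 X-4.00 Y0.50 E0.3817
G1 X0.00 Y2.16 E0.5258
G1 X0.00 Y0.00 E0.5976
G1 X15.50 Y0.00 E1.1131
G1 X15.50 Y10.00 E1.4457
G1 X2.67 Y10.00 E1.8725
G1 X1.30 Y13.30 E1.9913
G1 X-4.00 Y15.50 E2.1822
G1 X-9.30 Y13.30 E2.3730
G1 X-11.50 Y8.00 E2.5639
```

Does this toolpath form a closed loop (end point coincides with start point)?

Start point (G0): (-11.50, 8.00). End point (last G1): the path returns to the start — closed.

yes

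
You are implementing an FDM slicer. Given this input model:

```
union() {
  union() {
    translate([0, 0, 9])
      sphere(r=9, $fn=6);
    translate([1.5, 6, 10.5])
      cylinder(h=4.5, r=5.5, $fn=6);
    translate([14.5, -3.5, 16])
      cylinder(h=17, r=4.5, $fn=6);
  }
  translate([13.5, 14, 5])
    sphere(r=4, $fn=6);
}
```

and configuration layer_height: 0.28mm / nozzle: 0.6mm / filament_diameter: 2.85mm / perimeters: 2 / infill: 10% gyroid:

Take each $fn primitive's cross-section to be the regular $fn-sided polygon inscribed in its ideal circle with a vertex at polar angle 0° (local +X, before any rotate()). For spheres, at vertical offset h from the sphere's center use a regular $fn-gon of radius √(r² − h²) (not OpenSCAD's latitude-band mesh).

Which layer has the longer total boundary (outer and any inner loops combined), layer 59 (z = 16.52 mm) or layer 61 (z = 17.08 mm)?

Layer 59 (z = 16.52): the r=9 sphere slices to a regular 6-gon of circumradius 4.945 (√(r²−h²) with h=7.52 from center) (perimeter = 2·6·4.945·sin(180°/6) = 29.67 mm); the cylinder at (1.5, 6) is not intersected at this z (z outside [10.5, 15]); the r=4.5 cylinder at (14.5, -3.5) contributes a regular 6-gon of circumradius 4.5 (perimeter = 2·6·4.500·sin(180°/6) = 27.00 mm); Combining (union): the 2 present regions are separate (no shared area or edge), so areas and boundary lengths simply add and each stays a separate island — boundary = 56.67 mm; the sphere at (13.5, 14) is absent (|z−center|=11.520 > r=4); Combining (union): only that combined region is present, so the union is just that shape — boundary = 56.67 mm. So its perimeter = 56.67 mm. Layer 61 (z = 17.08): the sphere: section is a regular 6-gon, circumradius = √(r²−h²) = √(9²−8.08²) = 3.964 (perimeter = 2·6·3.964·sin(180°/6) = 23.78 mm); the cylinder at (1.5, 6) is not intersected at this z (z outside [10.5, 15]); the r=4.5 cylinder at (14.5, -3.5) gives a regular 6-gon of circumradius 4.5 (constant along its height) (perimeter = 2·6·4.500·sin(180°/6) = 27.00 mm); Merging all regions: the 2 present regions are separate (no shared area or edge), so areas and boundary lengths simply add and each stays a separate island — boundary = 50.78 mm; the sphere at (13.5, 14) does not reach this height (|z−center|=12.080 > r=4); Combining (union): only that combined region is present, so the union is just that shape — boundary = 50.78 mm. So its perimeter = 50.78 mm. Layer 59 is larger (56.67 vs 50.78 mm).

layer 59 (z = 16.52 mm)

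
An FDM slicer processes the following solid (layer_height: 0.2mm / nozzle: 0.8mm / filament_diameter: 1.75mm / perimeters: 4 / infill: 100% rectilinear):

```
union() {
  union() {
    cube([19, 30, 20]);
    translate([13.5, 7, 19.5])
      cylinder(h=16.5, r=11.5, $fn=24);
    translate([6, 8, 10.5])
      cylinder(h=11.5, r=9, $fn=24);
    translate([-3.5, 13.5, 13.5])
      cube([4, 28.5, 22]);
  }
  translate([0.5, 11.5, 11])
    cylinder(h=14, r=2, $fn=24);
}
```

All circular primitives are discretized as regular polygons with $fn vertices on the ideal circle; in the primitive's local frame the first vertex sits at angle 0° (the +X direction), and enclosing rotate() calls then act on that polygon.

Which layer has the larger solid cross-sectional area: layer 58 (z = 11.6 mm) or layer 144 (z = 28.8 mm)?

Layer 58 (z = 11.6): the 19×30 cube contributes its full rectangle (area 570.00 mm²); the cylinder at (13.5, 7) is absent (z outside [19.5, 36]); the r=9 cylinder at (6, 8) gives a regular 24-gon of circumradius 9 (constant along its height) (area = (24/2)·9.000²·sin(360°/24) = 251.57 mm²); the cube at (-3.5, 13.5) is absent (z outside [13.5, 35.5]); Taking the union: the regions partially overlap — summed areas 821.57 mm² minus the doubly-counted overlap 219.34 mm² gives 602.23 mm² — area = 602.23 mm²; the cylinder at (0.5, 11.5): section is a regular 24-gon, circumradius r=2 (area = (24/2)·2.000²·sin(360°/24) = 12.42 mm²); Taking the union: the r=2 cylinder at (0.5, 11.5) lies entirely inside that combined region, so the union is just that combined region — area = 602.23 mm². So its area = 602.23 mm². Layer 144 (z = 28.8): the cube is absent (z outside [0, 20]); the r=11.5 cylinder at (13.5, 7) contributes a regular 24-gon of circumradius 11.5 (area = (24/2)·11.500²·sin(360°/24) = 410.75 mm²); the cylinder at (6, 8) is not intersected at this z (z outside [10.5, 22]); the cube at (-3.5, 13.5) (footprint 4×28.5) is included at this height (area 114.00 mm²); Taking the union: the 2 present regions are separate (no shared area or edge), so areas and boundary lengths simply add and each stays a separate island — area = 524.75 mm²; the cylinder at (0.5, 11.5) is not intersected at this z (z outside [11, 25]); Taking the union: only that combined region is present, so the union is just that shape — area = 524.75 mm². So its area = 524.75 mm². Layer 58 is larger (602.23 vs 524.75 mm²).

layer 58 (z = 11.6 mm)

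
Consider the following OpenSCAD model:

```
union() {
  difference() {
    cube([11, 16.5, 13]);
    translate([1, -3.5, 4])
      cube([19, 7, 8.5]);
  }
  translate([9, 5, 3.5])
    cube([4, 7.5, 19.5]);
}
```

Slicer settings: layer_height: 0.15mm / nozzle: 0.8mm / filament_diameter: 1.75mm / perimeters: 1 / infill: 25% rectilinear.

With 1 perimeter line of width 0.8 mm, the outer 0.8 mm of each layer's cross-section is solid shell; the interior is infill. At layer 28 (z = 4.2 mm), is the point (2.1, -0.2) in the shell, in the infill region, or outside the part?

At z = 4.2 mm: the 11×16.5 cube contributes its full rectangle; the cube at (1, -3.5) (footprint 19×7) is included at this height; After the difference (first − rest): starting from the 11×16.5 cube, the 19×7 cube at (1, -3.5) partially overlaps it — only the 35.00 mm² overlap (of its 133.00 mm²) is removed, clipping the outline — 1 connected region; the cube at (9, 5) is present — its section is the full 4×7.5 rectangle; Combining (union): the regions partially overlap (shared area 15.00 mm²), so overlapping operands fuse into one piece — 1 connected region. Overall, the cross-section is a single solid region. The nearest boundary edge runs (1.00, 3.50)→(1.00, 0.00); distance from the point to it = 1.12 mm. The point is not inside any of the regions above, so it lies outside the cross-section (1.12 mm from the nearest boundary).

outside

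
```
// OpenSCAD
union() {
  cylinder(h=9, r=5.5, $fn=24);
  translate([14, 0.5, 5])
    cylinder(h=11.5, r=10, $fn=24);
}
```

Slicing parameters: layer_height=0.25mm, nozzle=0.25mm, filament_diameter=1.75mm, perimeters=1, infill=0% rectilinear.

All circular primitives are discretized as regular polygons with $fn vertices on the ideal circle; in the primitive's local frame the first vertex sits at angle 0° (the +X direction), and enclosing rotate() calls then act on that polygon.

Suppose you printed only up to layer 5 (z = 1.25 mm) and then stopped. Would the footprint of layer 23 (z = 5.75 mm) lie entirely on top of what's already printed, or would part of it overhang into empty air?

part overhangs

Compare the two slices. At z = 1.25: the r=5.5 cylinder contributes a regular 24-gon of circumradius 5.5 (area = (24/2)·5.500²·sin(360°/24) = 93.95 mm²); the cylinder at (14, 0.5) is not intersected at this z (z outside [5, 16.5]); Taking the union: only the r=5.5 cylinder is present, so the union is just that shape — area = 93.95 mm². At z = 5.75: the cylinder: section is a regular 24-gon, circumradius r=5.5 (area = (24/2)·5.500²·sin(360°/24) = 93.95 mm²); the r=10 cylinder at (14, 0.5) gives a regular 24-gon of circumradius 10 (constant along its height) (area = (24/2)·10.000²·sin(360°/24) = 310.58 mm²); Combining (union): the regions partially overlap — summed areas 404.53 mm² minus the doubly-counted overlap 5.79 mm² gives 398.74 mm² — area = 398.74 mm². Checking containment: at z = 5.75 the cross-section extends beyond the z = 1.25 cross-section by about 304.79 mm².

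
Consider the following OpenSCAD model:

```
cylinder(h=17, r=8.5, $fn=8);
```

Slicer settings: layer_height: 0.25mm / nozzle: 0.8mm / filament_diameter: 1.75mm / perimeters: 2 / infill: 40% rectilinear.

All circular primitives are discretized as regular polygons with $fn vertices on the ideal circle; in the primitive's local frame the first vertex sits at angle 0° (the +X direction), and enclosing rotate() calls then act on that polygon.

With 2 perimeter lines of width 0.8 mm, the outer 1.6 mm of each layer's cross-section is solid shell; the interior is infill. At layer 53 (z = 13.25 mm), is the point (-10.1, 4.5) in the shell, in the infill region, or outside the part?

outside

At z = 13.25 mm: the r=8.5 cylinder gives a regular 8-gon of circumradius 8.5 (constant along its height). Overall, the cross-section is a single solid region. The nearest boundary edge runs (-6.01, 6.01)→(-8.50, 0.00); distance from the point to it = 3.20 mm. The point is not inside any of the regions above, so it lies outside the cross-section (3.20 mm from the nearest boundary).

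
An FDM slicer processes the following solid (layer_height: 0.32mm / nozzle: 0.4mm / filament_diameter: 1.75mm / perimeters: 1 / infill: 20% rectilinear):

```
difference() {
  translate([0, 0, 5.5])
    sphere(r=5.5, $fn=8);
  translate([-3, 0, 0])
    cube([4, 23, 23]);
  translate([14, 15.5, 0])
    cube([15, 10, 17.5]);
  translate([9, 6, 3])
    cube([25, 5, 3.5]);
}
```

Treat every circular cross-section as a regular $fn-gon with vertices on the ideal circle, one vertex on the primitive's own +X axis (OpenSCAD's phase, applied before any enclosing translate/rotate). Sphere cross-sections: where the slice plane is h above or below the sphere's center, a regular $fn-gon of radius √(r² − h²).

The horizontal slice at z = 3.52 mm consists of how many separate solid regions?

At z = 3.52 mm: the sphere: section is a regular 8-gon, circumradius = √(r²−h²) = √(5.5²−1.98²) = 5.131; the cube at (-3, 0) is present — its section is the full 4×23 rectangle; the cube at (14, 15.5) (footprint 15×10) is included at this height; the cube at (9, 6) is present — its section is the full 25×5 rectangle; Taking the first minus the rest: starting from the r=5.5 sphere, the 4×23 cube at (-3, 0) partially overlaps it — only the 18.45 mm² overlap (of its 92.00 mm²) is removed, clipping the outline; the 15×10 cube at (14, 15.5) misses the remaining region (no effect); the 25×5 cube at (9, 6) misses the remaining region (no effect) — 1 connected region. The result has 1 disconnected region.

1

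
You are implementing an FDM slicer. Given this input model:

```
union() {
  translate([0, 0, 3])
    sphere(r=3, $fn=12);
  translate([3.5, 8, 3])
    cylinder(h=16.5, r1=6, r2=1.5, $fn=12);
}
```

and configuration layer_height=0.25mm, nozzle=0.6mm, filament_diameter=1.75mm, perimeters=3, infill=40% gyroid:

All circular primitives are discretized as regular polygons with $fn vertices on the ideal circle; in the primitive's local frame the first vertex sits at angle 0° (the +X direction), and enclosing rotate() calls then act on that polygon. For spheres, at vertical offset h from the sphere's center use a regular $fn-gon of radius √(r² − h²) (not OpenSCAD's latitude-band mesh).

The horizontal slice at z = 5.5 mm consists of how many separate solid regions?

2

At z = 5.5 mm: the sphere: section is a regular 12-gon, circumradius = √(r²−h²) = √(3²−2.5²) = 1.658; the cone at (3.5, 8): at t=0.152 of its height the radius interpolates to r₁+(r₂−r₁)t = 5.318, giving a regular 12-gon of that circumradius; Combining (union): the 2 present regions are separate (no shared area or edge), so areas and boundary lengths simply add and each stays a separate island — 2 connected regions. The result has 2 disconnected regions.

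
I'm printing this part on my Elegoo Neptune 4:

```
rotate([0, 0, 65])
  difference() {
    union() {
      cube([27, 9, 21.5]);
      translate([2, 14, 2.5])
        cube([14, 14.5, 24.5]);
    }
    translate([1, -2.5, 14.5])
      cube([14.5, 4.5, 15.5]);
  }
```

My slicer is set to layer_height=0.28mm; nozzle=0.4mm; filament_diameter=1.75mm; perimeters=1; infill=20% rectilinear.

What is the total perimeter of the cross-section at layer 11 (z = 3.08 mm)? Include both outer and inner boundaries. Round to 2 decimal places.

129.00 mm

At z = 3.08 mm: the cube (footprint 27×9) is included at this height (perimeter 72.00 mm); the cube at (2, 14) is present — its section is the full 14×14.5 rectangle (perimeter 57.00 mm); Merging all regions: the 2 present regions are separate (no shared area or edge), so areas and boundary lengths simply add and each stays a separate island — boundary = 129.00 mm; the cube at (1, -2.5) is absent (z outside [14.5, 30]); Subtracting the remaining from the first: none of the subtracted shapes is present at this height, so that combined region is unchanged — boundary = 129.00 mm; (whole slice rotated 65° about Z — lengths, areas and connectivity unchanged). Overall, the cross-section has 2 separate islands. Total boundary length (outer) = 129.00 mm.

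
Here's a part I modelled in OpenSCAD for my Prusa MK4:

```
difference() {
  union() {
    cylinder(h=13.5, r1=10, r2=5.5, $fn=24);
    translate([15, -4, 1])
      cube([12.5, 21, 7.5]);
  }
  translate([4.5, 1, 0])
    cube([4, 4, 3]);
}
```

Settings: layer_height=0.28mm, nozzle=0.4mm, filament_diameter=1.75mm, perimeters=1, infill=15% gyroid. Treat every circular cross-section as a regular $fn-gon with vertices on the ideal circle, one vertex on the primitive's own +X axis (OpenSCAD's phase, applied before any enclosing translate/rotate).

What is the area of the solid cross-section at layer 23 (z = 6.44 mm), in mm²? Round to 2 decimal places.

454.05 mm²

At z = 6.44 mm: the cone: at t=0.477 of its height the radius interpolates to r₁+(r₂−r₁)t = 7.853, giving a regular 24-gon of that circumradius (area = (24/2)·7.853²·sin(360°/24) = 191.55 mm²); the cube at (15, -4) (footprint 12.5×21) is included at this height (area 262.50 mm²); Combining (union): the 2 present regions are separate (no shared area or edge), so areas and boundary lengths simply add and each stays a separate island — area = 454.05 mm²; the cube at (4.5, 1) does not reach this height (z outside [0, 3]); Taking the first minus the rest: none of the subtracted shapes is present at this height, so the result so far is unchanged — area = 454.05 mm². Overall, the cross-section has 2 separate islands. Net area = 454.05 mm².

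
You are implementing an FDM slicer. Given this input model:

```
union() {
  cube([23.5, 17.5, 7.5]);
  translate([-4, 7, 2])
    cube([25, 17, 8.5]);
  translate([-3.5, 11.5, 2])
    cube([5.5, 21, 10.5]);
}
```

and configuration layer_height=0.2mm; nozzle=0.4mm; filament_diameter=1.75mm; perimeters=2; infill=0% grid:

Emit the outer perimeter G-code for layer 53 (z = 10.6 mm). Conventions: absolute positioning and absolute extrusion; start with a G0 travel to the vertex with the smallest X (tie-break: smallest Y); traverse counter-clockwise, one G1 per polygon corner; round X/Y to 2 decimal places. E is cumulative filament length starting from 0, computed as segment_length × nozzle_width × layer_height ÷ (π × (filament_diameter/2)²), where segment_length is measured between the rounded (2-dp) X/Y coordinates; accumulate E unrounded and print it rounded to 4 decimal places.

At z = 10.6 mm: the cube is not intersected at this z (z outside [0, 7.5]); the cube at (-4, 7) does not reach this height (z outside [2, 10.5]); the 5.5×21 cube at (-3.5, 11.5) contributes its full rectangle; Combining (union): only the 5.5×21 cube at (-3.5, 11.5) is present, so the union is just that shape — 1 connected region. The outline is a single polygon with 4 vertices. Extrusion per mm of travel: 0.4 × 0.2 / (π × 0.875²) = 0.033260. Accumulating E over each segment gives final E = 1.7628.

G0 X-3.50 Y11.50 Z10.60
G1 X2.00 Y11.50 E0.1829
G1 X2.00 Y32.50 E0.8814
G1 X-3.50 Y32.50 E1.0643
G1 X-3.50 Y11.50 E1.7628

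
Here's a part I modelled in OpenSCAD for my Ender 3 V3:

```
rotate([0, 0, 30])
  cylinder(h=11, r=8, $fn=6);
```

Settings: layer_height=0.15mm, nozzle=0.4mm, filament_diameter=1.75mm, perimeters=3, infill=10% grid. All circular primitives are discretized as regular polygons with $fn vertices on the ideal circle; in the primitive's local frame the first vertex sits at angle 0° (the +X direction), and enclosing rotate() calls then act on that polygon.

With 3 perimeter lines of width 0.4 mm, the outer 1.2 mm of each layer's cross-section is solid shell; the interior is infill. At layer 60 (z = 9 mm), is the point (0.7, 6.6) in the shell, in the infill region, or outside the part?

At z = 9 mm: the r=8 cylinder gives a regular 6-gon of circumradius 8 (constant along its height); (whole slice rotated 30° about Z — lengths, areas and connectivity unchanged). Overall, the cross-section is a single solid region. Undo the 30° rotation: the query point maps to (3.906, 5.366) in the un-rotated model frame. The nearest boundary edge runs (8.00, 0.00)→(4.00, 6.93); distance from the point to it = 0.86 mm. The point is inside the cross-section, 0.86 mm from the nearest boundary — within the 1.2 mm shell band (3 × 0.4).

shell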